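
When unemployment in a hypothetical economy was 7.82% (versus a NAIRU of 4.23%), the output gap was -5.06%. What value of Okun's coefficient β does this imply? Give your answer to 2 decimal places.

β ≈ 1.41

Okun's law: output gap = -β × (u - u*).
-5.06 = -β × (7.82 - 4.23) = -β × 3.59, so β = 5.06/3.59 = 1.41.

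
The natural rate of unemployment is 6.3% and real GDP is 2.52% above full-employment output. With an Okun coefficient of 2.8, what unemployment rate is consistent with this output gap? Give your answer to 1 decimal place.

5.4%

From Okun's law, u - u* = -(output gap)/β = -(2.52)/2.8 = -0.9 points.
So u = 6.3 - 0.9 = 5.4%.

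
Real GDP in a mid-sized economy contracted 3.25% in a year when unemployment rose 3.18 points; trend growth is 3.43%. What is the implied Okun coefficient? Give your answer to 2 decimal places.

β ≈ 2.10

Growth form: g_Y = g_Y* - β × Δu, so β = (g_Y* - g_Y)/Δu.
β = (3.43 + 3.25)/3.18 = 6.68/3.18 = 2.10.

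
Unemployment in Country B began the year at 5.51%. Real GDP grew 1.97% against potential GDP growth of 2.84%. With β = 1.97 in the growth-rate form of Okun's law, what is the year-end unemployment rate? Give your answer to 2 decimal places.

Growth-rate Okun's law: g_Y = g_Y* - β × Δu, so Δu = (g_Y* - g_Y)/β.
Δu = (2.84 - 1.97)/1.97 = 0.87/1.97 = 0.44 percentage points.
Year-end unemployment = 5.51 + 0.44 = 5.95%.

5.95%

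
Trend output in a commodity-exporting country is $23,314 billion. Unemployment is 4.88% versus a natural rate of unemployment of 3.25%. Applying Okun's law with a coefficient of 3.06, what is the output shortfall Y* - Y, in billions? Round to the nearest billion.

$1,163 billion

Output gap = -3.06 × (4.88 - 3.25) = -3.06 × 1.63 = -4.9878%.
Actual GDP ≈ 23314 × 0.950122 ≈ 22151 billion, so the shortfall is 23314 - 22151 = 1163 billion.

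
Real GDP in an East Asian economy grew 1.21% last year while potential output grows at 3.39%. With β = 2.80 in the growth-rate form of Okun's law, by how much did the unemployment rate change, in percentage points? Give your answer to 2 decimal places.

Growth-rate Okun's law: g_Y = g_Y* - β × Δu, so Δu = (g_Y* - g_Y)/β.
Δu = (3.39 - 1.21)/2.80 = 2.18/2.80 = 0.78 percentage points.

0.78 percentage points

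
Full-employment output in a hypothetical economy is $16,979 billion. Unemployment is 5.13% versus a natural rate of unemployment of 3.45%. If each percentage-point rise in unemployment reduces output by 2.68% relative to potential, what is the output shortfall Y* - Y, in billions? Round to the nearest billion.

Output gap = -2.68 × (5.13 - 3.45) = -2.68 × 1.68 = -4.5024%.
Actual GDP ≈ 16979 × 0.954976 ≈ 16215 billion, so the shortfall is 16979 - 16215 = 764 billion.

$764 billion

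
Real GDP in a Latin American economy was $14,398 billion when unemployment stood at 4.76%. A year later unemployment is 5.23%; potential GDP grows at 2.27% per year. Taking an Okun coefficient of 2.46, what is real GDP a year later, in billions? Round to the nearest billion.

Δu = 5.23 - 4.76 = 0.47 points.
Okun's law (growth form): g_Y = g_Y* - β × Δu = 2.27 - 2.46 × (0.47) = 2.27 - 1.1562 = 1.1138%.
Real GDP in the next year = 14398 × (1 + 1.1138/100) = 14398 × 1.011138 ≈ 14558 billion.

$14,558 billion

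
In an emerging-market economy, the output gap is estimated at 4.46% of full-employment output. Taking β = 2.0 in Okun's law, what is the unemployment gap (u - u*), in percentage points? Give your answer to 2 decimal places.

Okun's law: output gap = -β × (u - u*), so u - u* = -(output gap)/β.
u - u* = -(4.46)/2.0 = -2.23 percentage points.

-2.23 percentage points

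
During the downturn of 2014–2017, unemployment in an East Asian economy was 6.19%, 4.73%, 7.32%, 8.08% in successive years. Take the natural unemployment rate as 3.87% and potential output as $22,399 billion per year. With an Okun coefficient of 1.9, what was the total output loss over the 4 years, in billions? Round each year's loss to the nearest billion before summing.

$4,613 billion

Year 2014: gap = -1.9 × (6.19 - 3.87) = -4.408%, loss ≈ 22399 × 4.408/100 ≈ 987.
Year 2015: gap = -1.9 × (4.73 - 3.87) = -1.634%, loss ≈ 22399 × 1.634/100 ≈ 366.
Year 2016: gap = -1.9 × (7.32 - 3.87) = -6.555%, loss ≈ 22399 × 6.555/100 ≈ 1468.
Year 2017: gap = -1.9 × (8.08 - 3.87) = -7.999%, loss ≈ 22399 × 7.999/100 ≈ 1792.
Total lost output = 987 + 366 + 1468 + 1792 = 4613 billion.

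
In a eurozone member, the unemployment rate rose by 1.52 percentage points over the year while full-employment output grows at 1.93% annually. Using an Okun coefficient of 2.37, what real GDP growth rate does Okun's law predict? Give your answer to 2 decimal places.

Growth-rate Okun's law: g_Y = g_Y* - β × Δu.
g_Y = 1.93 - 2.37 × (1.52) = 1.93 - 3.6024 = -1.6724%, i.e. -1.67% to 2 d.p.

-1.67%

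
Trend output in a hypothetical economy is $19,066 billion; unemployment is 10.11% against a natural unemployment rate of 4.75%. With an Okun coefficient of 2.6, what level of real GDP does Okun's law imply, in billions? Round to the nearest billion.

Unemployment gap = 10.11 - 4.75 = 5.36 points, so the output gap is -2.6 × 5.36 = -13.936%.
Actual GDP = 19066 × (1 - 13.936/100) = 19066 × 0.86064 ≈ 16409 billion.

$16,409 billion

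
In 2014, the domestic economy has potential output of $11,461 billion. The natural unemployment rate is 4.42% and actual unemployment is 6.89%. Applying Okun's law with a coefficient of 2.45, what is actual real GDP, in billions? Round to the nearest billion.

Unemployment gap = 6.89 - 4.42 = 2.47 points, so the output gap is -2.45 × 2.47 = -6.0515%.
Actual GDP = 11461 × (1 - 6.0515/100) = 11461 × 0.939485 ≈ 10767 billion.

$10,767 billion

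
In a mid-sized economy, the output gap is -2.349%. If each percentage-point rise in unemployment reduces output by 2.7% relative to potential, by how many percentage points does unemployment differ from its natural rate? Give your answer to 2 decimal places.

Okun's law: output gap = -β × (u - u*), so u - u* = -(output gap)/β.
u - u* = -(-2.349)/2.7 = 0.87 percentage points.

0.87 percentage points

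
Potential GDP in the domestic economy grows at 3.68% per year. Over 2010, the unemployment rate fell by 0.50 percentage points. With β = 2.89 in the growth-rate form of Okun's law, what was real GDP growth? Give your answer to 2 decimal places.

Growth-rate Okun's law: g_Y = g_Y* - β × Δu.
g_Y = 3.68 - 2.89 × (-0.50) = 3.68 + 1.445 = 5.125%, i.e. 5.13% to 2 d.p.

5.13%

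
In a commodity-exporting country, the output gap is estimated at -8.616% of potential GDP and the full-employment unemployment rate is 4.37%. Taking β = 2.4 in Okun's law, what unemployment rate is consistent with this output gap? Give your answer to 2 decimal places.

From Okun's law, u - u* = -(output gap)/β = -(-8.616)/2.4 = 3.59 points.
So u = 4.37 + 3.59 = 7.96%.

7.96%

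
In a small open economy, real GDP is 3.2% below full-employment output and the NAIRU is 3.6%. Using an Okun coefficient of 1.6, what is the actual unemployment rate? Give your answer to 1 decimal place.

From Okun's law, u - u* = -(output gap)/β = -(-3.2)/1.6 = 2 points.
So u = 3.6 + 2 = 5.6%.

5.6%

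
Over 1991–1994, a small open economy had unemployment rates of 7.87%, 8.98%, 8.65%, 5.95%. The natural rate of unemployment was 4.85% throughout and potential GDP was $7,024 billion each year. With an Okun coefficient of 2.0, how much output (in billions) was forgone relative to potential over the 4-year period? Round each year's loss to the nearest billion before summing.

Year 1991: gap = -2.0 × (7.87 - 4.85) = -6.04%, loss ≈ 7024 × 6.04/100 ≈ 424.
Year 1992: gap = -2.0 × (8.98 - 4.85) = -8.26%, loss ≈ 7024 × 8.26/100 ≈ 580.
Year 1993: gap = -2.0 × (8.65 - 4.85) = -7.6%, loss ≈ 7024 × 7.6/100 ≈ 534.
Year 1994: gap = -2.0 × (5.95 - 4.85) = -2.2%, loss ≈ 7024 × 2.2/100 ≈ 155.
Total lost output = 424 + 580 + 534 + 155 = 1693 billion.

$1,693 billion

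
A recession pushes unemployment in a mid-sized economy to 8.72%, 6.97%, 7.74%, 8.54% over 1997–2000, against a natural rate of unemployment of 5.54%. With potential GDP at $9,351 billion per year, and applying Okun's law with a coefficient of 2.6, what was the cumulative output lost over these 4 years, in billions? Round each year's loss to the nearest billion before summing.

$2,385 billion

Year 1997: gap = -2.6 × (8.72 - 5.54) = -8.268%, loss ≈ 9351 × 8.268/100 ≈ 773.
Year 1998: gap = -2.6 × (6.97 - 5.54) = -3.718%, loss ≈ 9351 × 3.718/100 ≈ 348.
Year 1999: gap = -2.6 × (7.74 - 5.54) = -5.72%, loss ≈ 9351 × 5.72/100 ≈ 535.
Year 2000: gap = -2.6 × (8.54 - 5.54) = -7.8%, loss ≈ 9351 × 7.8/100 ≈ 729.
Total lost output = 773 + 348 + 535 + 729 = 2385 billion.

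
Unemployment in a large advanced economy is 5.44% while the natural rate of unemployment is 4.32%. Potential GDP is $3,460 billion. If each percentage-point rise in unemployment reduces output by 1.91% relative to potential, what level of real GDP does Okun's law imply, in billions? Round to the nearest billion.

Unemployment gap = 5.44 - 4.32 = 1.12 points, so the output gap is -1.91 × 1.12 = -2.1392%.
Actual GDP = 3460 × (1 - 2.1392/100) = 3460 × 0.978608 ≈ 3386 billion.

$3,386 billion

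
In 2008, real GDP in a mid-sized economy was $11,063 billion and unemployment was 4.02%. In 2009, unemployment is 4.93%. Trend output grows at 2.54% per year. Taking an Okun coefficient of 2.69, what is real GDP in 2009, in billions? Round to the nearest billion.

Δu = 4.93 - 4.02 = 0.91 points.
Okun's law (growth form): g_Y = g_Y* - β × Δu = 2.54 - 2.69 × (0.91) = 2.54 - 2.4479 = 0.0921%.
Real GDP in the next year = 11063 × (1 + 0.0921/100) = 11063 × 1.000921 ≈ 11073 billion.

$11,073 billion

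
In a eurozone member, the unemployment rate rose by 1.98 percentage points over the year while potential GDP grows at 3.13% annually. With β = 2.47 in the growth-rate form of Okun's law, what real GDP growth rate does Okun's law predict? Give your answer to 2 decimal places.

-1.76%

Growth-rate Okun's law: g_Y = g_Y* - β × Δu.
g_Y = 3.13 - 2.47 × (1.98) = 3.13 - 4.8906 = -1.7606%, i.e. -1.76% to 2 d.p.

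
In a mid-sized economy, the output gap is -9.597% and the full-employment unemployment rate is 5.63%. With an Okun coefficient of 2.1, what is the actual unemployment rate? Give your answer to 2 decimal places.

From Okun's law, u - u* = -(output gap)/β = -(-9.597)/2.1 = 4.57 points.
So u = 5.63 + 4.57 = 10.20%.

10.20%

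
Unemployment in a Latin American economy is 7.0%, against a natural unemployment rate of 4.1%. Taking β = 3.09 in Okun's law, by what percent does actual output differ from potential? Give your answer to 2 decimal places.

The unemployment gap is 7 - 4.1 = 2.9 percentage points.
Okun's law gives an output gap of -3.09 × 2.9 = -8.961%, i.e. 8.96% below potential.

-8.96%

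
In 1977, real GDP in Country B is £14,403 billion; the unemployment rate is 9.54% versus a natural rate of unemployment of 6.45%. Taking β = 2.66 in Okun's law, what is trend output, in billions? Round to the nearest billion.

Unemployment gap = 9.54 - 6.45 = 3.09 points, so output gap = -2.66 × 3.09 = -8.2194%.
Since Y = Y* × (1 + gap/100), Y* = 14403/0.917806 ≈ 15693 billion.

£15,693 billion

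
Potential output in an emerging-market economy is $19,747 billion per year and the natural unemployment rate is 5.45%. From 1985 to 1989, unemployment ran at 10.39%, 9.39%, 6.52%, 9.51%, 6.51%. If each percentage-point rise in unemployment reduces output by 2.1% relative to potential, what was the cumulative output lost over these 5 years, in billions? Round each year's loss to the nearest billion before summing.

Year 1985: gap = -2.1 × (10.39 - 5.45) = -10.374%, loss ≈ 19747 × 10.374/100 ≈ 2049.
Year 1986: gap = -2.1 × (9.39 - 5.45) = -8.274%, loss ≈ 19747 × 8.274/100 ≈ 1634.
Year 1987: gap = -2.1 × (6.52 - 5.45) = -2.247%, loss ≈ 19747 × 2.247/100 ≈ 444.
Year 1988: gap = -2.1 × (9.51 - 5.45) = -8.526%, loss ≈ 19747 × 8.526/100 ≈ 1684.
Year 1989: gap = -2.1 × (6.51 - 5.45) = -2.226%, loss ≈ 19747 × 2.226/100 ≈ 440.
Total lost output = 2049 + 1634 + 444 + 1684 + 440 = 6251 billion.

$6,251 billion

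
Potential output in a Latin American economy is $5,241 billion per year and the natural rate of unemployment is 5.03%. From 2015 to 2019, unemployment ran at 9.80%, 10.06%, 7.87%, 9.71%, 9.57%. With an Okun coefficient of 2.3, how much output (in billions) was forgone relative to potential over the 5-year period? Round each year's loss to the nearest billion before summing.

$2,634 billion

Year 2015: gap = -2.3 × (9.8 - 5.03) = -10.971%, loss ≈ 5241 × 10.971/100 ≈ 575.
Year 2016: gap = -2.3 × (10.06 - 5.03) = -11.569%, loss ≈ 5241 × 11.569/100 ≈ 606.
Year 2017: gap = -2.3 × (7.87 - 5.03) = -6.532%, loss ≈ 5241 × 6.532/100 ≈ 342.
Year 2018: gap = -2.3 × (9.71 - 5.03) = -10.764%, loss ≈ 5241 × 10.764/100 ≈ 564.
Year 2019: gap = -2.3 × (9.57 - 5.03) = -10.442%, loss ≈ 5241 × 10.442/100 ≈ 547.
Total lost output = 575 + 606 + 342 + 564 + 547 = 2634 billion.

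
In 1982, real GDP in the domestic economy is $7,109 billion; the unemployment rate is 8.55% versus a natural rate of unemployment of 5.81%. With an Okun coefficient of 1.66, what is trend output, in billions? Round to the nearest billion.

Unemployment gap = 8.55 - 5.81 = 2.74 points, so output gap = -1.66 × 2.74 = -4.5484%.
Since Y = Y* × (1 + gap/100), Y* = 7109/0.954516 ≈ 7448 billion.

$7,448 billion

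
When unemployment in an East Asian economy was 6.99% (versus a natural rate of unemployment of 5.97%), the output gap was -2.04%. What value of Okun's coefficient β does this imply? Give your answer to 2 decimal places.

β ≈ 2.00

Okun's law: output gap = -β × (u - u*).
-2.04 = -β × (6.99 - 5.97) = -β × 1.02, so β = 2.04/1.02 = 2.00.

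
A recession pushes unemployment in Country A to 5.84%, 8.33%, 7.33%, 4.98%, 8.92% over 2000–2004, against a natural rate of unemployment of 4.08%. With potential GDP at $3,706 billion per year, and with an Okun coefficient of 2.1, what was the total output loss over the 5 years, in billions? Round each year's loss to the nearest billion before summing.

Year 2000: gap = -2.1 × (5.84 - 4.08) = -3.696%, loss ≈ 3706 × 3.696/100 ≈ 137.
Year 2001: gap = -2.1 × (8.33 - 4.08) = -8.925%, loss ≈ 3706 × 8.925/100 ≈ 331.
Year 2002: gap = -2.1 × (7.33 - 4.08) = -6.825%, loss ≈ 3706 × 6.825/100 ≈ 253.
Year 2003: gap = -2.1 × (4.98 - 4.08) = -1.89%, loss ≈ 3706 × 1.89/100 ≈ 70.
Year 2004: gap = -2.1 × (8.92 - 4.08) = -10.164%, loss ≈ 3706 × 10.164/100 ≈ 377.
Total lost output = 137 + 331 + 253 + 70 + 377 = 1168 billion.

$1,168 billion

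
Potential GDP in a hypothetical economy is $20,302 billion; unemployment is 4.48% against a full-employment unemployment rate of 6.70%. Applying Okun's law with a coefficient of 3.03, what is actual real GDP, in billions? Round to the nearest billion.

Unemployment gap = 4.48 - 6.7 = -2.22 points, so the output gap is -3.03 × (-2.22) = 6.7266%.
Actual GDP = 20302 × (1 + 6.7266/100) = 20302 × 1.067266 ≈ 21668 billion.

$21,668 billion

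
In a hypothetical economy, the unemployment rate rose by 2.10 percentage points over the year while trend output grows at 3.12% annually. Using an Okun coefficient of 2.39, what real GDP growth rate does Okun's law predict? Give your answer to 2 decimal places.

-1.90%

Growth-rate Okun's law: g_Y = g_Y* - β × Δu.
g_Y = 3.12 - 2.39 × (2.10) = 3.12 - 5.019 = -1.899%, i.e. -1.90% to 2 d.p.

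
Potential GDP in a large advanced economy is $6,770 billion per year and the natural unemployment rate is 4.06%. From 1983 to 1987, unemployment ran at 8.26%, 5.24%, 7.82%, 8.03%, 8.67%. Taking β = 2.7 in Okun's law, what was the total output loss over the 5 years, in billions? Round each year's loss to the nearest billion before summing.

$3,240 billion

Year 1983: gap = -2.7 × (8.26 - 4.06) = -11.34%, loss ≈ 6770 × 11.34/100 ≈ 768.
Year 1984: gap = -2.7 × (5.24 - 4.06) = -3.186%, loss ≈ 6770 × 3.186/100 ≈ 216.
Year 1985: gap = -2.7 × (7.82 - 4.06) = -10.152%, loss ≈ 6770 × 10.152/100 ≈ 687.
Year 1986: gap = -2.7 × (8.03 - 4.06) = -10.719%, loss ≈ 6770 × 10.719/100 ≈ 726.
Year 1987: gap = -2.7 × (8.67 - 4.06) = -12.447%, loss ≈ 6770 × 12.447/100 ≈ 843.
Total lost output = 768 + 216 + 687 + 726 + 843 = 3240 billion.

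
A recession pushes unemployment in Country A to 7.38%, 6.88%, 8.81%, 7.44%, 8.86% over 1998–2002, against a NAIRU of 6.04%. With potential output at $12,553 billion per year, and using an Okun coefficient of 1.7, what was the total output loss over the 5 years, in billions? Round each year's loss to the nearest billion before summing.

$1,957 billion

Year 1998: gap = -1.7 × (7.38 - 6.04) = -2.278%, loss ≈ 12553 × 2.278/100 ≈ 286.
Year 1999: gap = -1.7 × (6.88 - 6.04) = -1.428%, loss ≈ 12553 × 1.428/100 ≈ 179.
Year 2000: gap = -1.7 × (8.81 - 6.04) = -4.709%, loss ≈ 12553 × 4.709/100 ≈ 591.
Year 2001: gap = -1.7 × (7.44 - 6.04) = -2.38%, loss ≈ 12553 × 2.38/100 ≈ 299.
Year 2002: gap = -1.7 × (8.86 - 6.04) = -4.794%, loss ≈ 12553 × 4.794/100 ≈ 602.
Total lost output = 286 + 179 + 591 + 299 + 602 = 1957 billion.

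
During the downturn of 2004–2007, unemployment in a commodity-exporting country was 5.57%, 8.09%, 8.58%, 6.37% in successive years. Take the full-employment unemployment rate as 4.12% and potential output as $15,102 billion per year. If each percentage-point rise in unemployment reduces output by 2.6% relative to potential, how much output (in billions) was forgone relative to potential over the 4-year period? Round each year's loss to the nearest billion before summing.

$4,762 billion

Year 2004: gap = -2.6 × (5.57 - 4.12) = -3.77%, loss ≈ 15102 × 3.77/100 ≈ 569.
Year 2005: gap = -2.6 × (8.09 - 4.12) = -10.322%, loss ≈ 15102 × 10.322/100 ≈ 1559.
Year 2006: gap = -2.6 × (8.58 - 4.12) = -11.596%, loss ≈ 15102 × 11.596/100 ≈ 1751.
Year 2007: gap = -2.6 × (6.37 - 4.12) = -5.85%, loss ≈ 15102 × 5.85/100 ≈ 883.
Total lost output = 569 + 1559 + 1751 + 883 = 4762 billion.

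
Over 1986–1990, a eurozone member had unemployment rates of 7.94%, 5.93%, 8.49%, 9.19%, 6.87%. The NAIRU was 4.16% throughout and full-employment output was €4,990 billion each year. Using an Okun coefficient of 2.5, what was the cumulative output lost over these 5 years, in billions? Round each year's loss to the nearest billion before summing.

€2,198 billion

Year 1986: gap = -2.5 × (7.94 - 4.16) = -9.45%, loss ≈ 4990 × 9.45/100 ≈ 472.
Year 1987: gap = -2.5 × (5.93 - 4.16) = -4.425%, loss ≈ 4990 × 4.425/100 ≈ 221.
Year 1988: gap = -2.5 × (8.49 - 4.16) = -10.825%, loss ≈ 4990 × 10.825/100 ≈ 540.
Year 1989: gap = -2.5 × (9.19 - 4.16) = -12.575%, loss ≈ 4990 × 12.575/100 ≈ 627.
Year 1990: gap = -2.5 × (6.87 - 4.16) = -6.775%, loss ≈ 4990 × 6.775/100 ≈ 338.
Total lost output = 472 + 221 + 540 + 627 + 338 = 2198 billion.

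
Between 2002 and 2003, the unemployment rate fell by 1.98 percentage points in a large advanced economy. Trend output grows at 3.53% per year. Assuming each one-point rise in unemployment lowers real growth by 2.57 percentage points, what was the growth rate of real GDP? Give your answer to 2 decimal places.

8.62%

Growth-rate Okun's law: g_Y = g_Y* - β × Δu.
g_Y = 3.53 - 2.57 × (-1.98) = 3.53 + 5.0886 = 8.6186%, i.e. 8.62% to 2 d.p.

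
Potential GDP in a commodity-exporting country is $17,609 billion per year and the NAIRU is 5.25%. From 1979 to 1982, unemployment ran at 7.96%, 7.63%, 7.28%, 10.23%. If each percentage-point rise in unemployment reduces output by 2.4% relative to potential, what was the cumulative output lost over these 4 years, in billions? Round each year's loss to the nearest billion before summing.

$5,114 billion

Year 1979: gap = -2.4 × (7.96 - 5.25) = -6.504%, loss ≈ 17609 × 6.504/100 ≈ 1145.
Year 1980: gap = -2.4 × (7.63 - 5.25) = -5.712%, loss ≈ 17609 × 5.712/100 ≈ 1006.
Year 1981: gap = -2.4 × (7.28 - 5.25) = -4.872%, loss ≈ 17609 × 4.872/100 ≈ 858.
Year 1982: gap = -2.4 × (10.23 - 5.25) = -11.952%, loss ≈ 17609 × 11.952/100 ≈ 2105.
Total lost output = 1145 + 1006 + 858 + 2105 = 5114 billion.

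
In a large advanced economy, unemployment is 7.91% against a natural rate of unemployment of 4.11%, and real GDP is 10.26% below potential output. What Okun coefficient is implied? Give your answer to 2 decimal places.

Okun's law: output gap = -β × (u - u*).
-10.26 = -β × (7.91 - 4.11) = -β × 3.8, so β = 10.26/3.8 = 2.70.

β ≈ 2.70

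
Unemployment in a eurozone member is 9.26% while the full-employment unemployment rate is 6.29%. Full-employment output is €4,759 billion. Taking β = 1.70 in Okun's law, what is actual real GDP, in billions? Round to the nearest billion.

€4,519 billion

Unemployment gap = 9.26 - 6.29 = 2.97 points, so the output gap is -1.7 × 2.97 = -5.049%.
Actual GDP = 4759 × (1 - 5.049/100) = 4759 × 0.94951 ≈ 4519 billion.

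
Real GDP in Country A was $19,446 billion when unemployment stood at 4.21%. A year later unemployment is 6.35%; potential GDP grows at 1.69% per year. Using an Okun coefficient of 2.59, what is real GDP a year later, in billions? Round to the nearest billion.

Δu = 6.35 - 4.21 = 2.14 points.
Okun's law (growth form): g_Y = g_Y* - β × Δu = 1.69 - 2.59 × (2.14) = 1.69 - 5.5426 = -3.8526%.
Real GDP in the next year = 19446 × (1 - 3.8526/100) = 19446 × 0.961474 ≈ 18697 billion.

$18,697 billion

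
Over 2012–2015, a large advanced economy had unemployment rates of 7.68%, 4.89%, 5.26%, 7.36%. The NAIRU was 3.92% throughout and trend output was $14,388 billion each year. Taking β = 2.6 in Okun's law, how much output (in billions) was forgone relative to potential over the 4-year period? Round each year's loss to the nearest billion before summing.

$3,558 billion

Year 2012: gap = -2.6 × (7.68 - 3.92) = -9.776%, loss ≈ 14388 × 9.776/100 ≈ 1407.
Year 2013: gap = -2.6 × (4.89 - 3.92) = -2.522%, loss ≈ 14388 × 2.522/100 ≈ 363.
Year 2014: gap = -2.6 × (5.26 - 3.92) = -3.484%, loss ≈ 14388 × 3.484/100 ≈ 501.
Year 2015: gap = -2.6 × (7.36 - 3.92) = -8.944%, loss ≈ 14388 × 8.944/100 ≈ 1287.
Total lost output = 1407 + 363 + 501 + 1287 = 3558 billion.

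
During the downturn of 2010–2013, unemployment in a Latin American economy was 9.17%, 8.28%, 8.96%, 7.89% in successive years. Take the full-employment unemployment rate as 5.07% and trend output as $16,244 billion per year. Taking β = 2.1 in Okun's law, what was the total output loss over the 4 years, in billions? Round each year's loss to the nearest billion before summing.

$4,783 billion

Year 2010: gap = -2.1 × (9.17 - 5.07) = -8.61%, loss ≈ 16244 × 8.61/100 ≈ 1399.
Year 2011: gap = -2.1 × (8.28 - 5.07) = -6.741%, loss ≈ 16244 × 6.741/100 ≈ 1095.
Year 2012: gap = -2.1 × (8.96 - 5.07) = -8.169%, loss ≈ 16244 × 8.169/100 ≈ 1327.
Year 2013: gap = -2.1 × (7.89 - 5.07) = -5.922%, loss ≈ 16244 × 5.922/100 ≈ 962.
Total lost output = 1399 + 1095 + 1327 + 962 = 4783 billion.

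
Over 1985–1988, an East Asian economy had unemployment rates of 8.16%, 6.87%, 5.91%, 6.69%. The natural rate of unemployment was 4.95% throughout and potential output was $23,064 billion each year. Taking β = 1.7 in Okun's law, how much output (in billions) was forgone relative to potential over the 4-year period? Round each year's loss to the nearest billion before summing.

$3,070 billion

Year 1985: gap = -1.7 × (8.16 - 4.95) = -5.457%, loss ≈ 23064 × 5.457/100 ≈ 1259.
Year 1986: gap = -1.7 × (6.87 - 4.95) = -3.264%, loss ≈ 23064 × 3.264/100 ≈ 753.
Year 1987: gap = -1.7 × (5.91 - 4.95) = -1.632%, loss ≈ 23064 × 1.632/100 ≈ 376.
Year 1988: gap = -1.7 × (6.69 - 4.95) = -2.958%, loss ≈ 23064 × 2.958/100 ≈ 682.
Total lost output = 1259 + 753 + 376 + 682 = 3070 billion.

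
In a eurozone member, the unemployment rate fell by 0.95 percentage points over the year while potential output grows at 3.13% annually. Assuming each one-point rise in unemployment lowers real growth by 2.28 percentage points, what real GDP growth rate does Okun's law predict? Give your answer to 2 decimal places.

5.30%

Growth-rate Okun's law: g_Y = g_Y* - β × Δu.
g_Y = 3.13 - 2.28 × (-0.95) = 3.13 + 2.166 = 5.296%, i.e. 5.30% to 2 d.p.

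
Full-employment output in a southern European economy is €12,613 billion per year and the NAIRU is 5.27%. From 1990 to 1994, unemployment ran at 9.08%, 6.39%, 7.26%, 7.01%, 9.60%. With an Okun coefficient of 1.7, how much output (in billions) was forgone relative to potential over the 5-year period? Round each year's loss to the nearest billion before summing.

Year 1990: gap = -1.7 × (9.08 - 5.27) = -6.477%, loss ≈ 12613 × 6.477/100 ≈ 817.
Year 1991: gap = -1.7 × (6.39 - 5.27) = -1.904%, loss ≈ 12613 × 1.904/100 ≈ 240.
Year 1992: gap = -1.7 × (7.26 - 5.27) = -3.383%, loss ≈ 12613 × 3.383/100 ≈ 427.
Year 1993: gap = -1.7 × (7.01 - 5.27) = -2.958%, loss ≈ 12613 × 2.958/100 ≈ 373.
Year 1994: gap = -1.7 × (9.6 - 5.27) = -7.361%, loss ≈ 12613 × 7.361/100 ≈ 928.
Total lost output = 817 + 240 + 427 + 373 + 928 = 2785 billion.

€2,785 billion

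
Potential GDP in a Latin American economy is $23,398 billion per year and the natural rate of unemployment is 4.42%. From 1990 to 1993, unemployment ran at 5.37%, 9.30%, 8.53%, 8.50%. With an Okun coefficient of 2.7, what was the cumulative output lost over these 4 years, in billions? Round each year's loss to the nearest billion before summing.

Year 1990: gap = -2.7 × (5.37 - 4.42) = -2.565%, loss ≈ 23398 × 2.565/100 ≈ 600.
Year 1991: gap = -2.7 × (9.3 - 4.42) = -13.176%, loss ≈ 23398 × 13.176/100 ≈ 3083.
Year 1992: gap = -2.7 × (8.53 - 4.42) = -11.097%, loss ≈ 23398 × 11.097/100 ≈ 2596.
Year 1993: gap = -2.7 × (8.5 - 4.42) = -11.016%, loss ≈ 23398 × 11.016/100 ≈ 2578.
Total lost output = 600 + 3083 + 2596 + 2578 = 8857 billion.

$8,857 billion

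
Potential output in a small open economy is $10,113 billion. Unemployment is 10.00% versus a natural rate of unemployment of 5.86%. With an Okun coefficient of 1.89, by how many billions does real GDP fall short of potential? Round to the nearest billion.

Output gap = -1.89 × (10 - 5.86) = -1.89 × 4.14 = -7.8246%.
Actual GDP ≈ 10113 × 0.921754 ≈ 9322 billion, so the shortfall is 10113 - 9322 = 791 billion.

$791 billion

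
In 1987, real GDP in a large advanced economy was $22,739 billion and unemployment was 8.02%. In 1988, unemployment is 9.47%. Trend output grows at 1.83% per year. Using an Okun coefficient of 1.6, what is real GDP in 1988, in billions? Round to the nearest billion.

$22,628 billion

Δu = 9.47 - 8.02 = 1.45 points.
Okun's law (growth form): g_Y = g_Y* - β × Δu = 1.83 - 1.6 × (1.45) = 1.83 - 2.32 = -0.49%.
Real GDP in the next year = 22739 × (1 - 0.49/100) = 22739 × 0.9951 ≈ 22628 billion.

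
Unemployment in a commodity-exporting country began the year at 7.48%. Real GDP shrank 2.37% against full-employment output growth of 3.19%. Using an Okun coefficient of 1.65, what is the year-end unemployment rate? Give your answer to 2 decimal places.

Growth-rate Okun's law: g_Y = g_Y* - β × Δu, so Δu = (g_Y* - g_Y)/β.
Δu = (3.19 + 2.37)/1.65 = 5.56/1.65 = 3.37 percentage points.
Year-end unemployment = 7.48 + 3.37 = 10.85%.

10.85%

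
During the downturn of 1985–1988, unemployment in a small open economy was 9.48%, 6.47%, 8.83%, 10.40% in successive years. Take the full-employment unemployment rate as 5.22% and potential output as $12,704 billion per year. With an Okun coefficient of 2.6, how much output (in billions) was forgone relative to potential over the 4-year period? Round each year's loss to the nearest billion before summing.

Year 1985: gap = -2.6 × (9.48 - 5.22) = -11.076%, loss ≈ 12704 × 11.076/100 ≈ 1407.
Year 1986: gap = -2.6 × (6.47 - 5.22) = -3.25%, loss ≈ 12704 × 3.25/100 ≈ 413.
Year 1987: gap = -2.6 × (8.83 - 5.22) = -9.386%, loss ≈ 12704 × 9.386/100 ≈ 1192.
Year 1988: gap = -2.6 × (10.4 - 5.22) = -13.468%, loss ≈ 12704 × 13.468/100 ≈ 1711.
Total lost output = 1407 + 413 + 1192 + 1711 = 4723 billion.

$4,723 billion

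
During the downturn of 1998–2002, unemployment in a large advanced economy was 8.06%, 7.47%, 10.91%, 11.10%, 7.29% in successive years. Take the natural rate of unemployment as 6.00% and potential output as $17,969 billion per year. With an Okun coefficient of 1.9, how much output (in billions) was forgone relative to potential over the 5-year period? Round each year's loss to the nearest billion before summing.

Year 1998: gap = -1.9 × (8.06 - 6) = -3.914%, loss ≈ 17969 × 3.914/100 ≈ 703.
Year 1999: gap = -1.9 × (7.47 - 6) = -2.793%, loss ≈ 17969 × 2.793/100 ≈ 502.
Year 2000: gap = -1.9 × (10.91 - 6) = -9.329%, loss ≈ 17969 × 9.329/100 ≈ 1676.
Year 2001: gap = -1.9 × (11.1 - 6) = -9.69%, loss ≈ 17969 × 9.69/100 ≈ 1741.
Year 2002: gap = -1.9 × (7.29 - 6) = -2.451%, loss ≈ 17969 × 2.451/100 ≈ 440.
Total lost output = 703 + 502 + 1676 + 1741 + 440 = 5062 billion.

$5,062 billion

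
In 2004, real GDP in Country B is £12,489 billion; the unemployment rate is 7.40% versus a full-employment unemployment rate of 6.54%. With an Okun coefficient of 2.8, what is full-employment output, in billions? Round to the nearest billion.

£12,797 billion

Unemployment gap = 7.4 - 6.54 = 0.86 points, so output gap = -2.8 × 0.86 = -2.408%.
Since Y = Y* × (1 + gap/100), Y* = 12489/0.97592 ≈ 12797 billion.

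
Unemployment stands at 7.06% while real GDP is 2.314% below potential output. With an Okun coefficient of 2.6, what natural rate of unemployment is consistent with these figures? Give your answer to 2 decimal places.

From Okun's law, u - u* = -(output gap)/β = -(-2.314)/2.6 = 0.89 points.
So u* = 7.06 - 0.89 = 6.17%.

6.17%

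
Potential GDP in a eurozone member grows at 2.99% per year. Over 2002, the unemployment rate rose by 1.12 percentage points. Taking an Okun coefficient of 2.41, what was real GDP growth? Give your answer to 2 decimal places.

Growth-rate Okun's law: g_Y = g_Y* - β × Δu.
g_Y = 2.99 - 2.41 × (1.12) = 2.99 - 2.6992 = 0.2908%, i.e. 0.29% to 2 d.p.

0.29%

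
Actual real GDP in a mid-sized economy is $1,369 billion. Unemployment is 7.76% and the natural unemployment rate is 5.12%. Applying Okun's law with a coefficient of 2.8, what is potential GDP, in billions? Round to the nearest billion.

$1,478 billion

Unemployment gap = 7.76 - 5.12 = 2.64 points, so output gap = -2.8 × 2.64 = -7.392%.
Since Y = Y* × (1 + gap/100), Y* = 1369/0.92608 ≈ 1478 billion.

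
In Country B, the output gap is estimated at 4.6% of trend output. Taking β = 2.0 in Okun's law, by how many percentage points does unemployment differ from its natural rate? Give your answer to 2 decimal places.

Okun's law: output gap = -β × (u - u*), so u - u* = -(output gap)/β.
u - u* = -(4.6)/2.0 = -2.3 percentage points.

-2.30 percentage points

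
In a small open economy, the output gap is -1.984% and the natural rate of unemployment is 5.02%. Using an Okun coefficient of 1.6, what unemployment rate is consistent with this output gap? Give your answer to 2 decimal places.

6.26%

From Okun's law, u - u* = -(output gap)/β = -(-1.984)/1.6 = 1.24 points.
So u = 5.02 + 1.24 = 6.26%.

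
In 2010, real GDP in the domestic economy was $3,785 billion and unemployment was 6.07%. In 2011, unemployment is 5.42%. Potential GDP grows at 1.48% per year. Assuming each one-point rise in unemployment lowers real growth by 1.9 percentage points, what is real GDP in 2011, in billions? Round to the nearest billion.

Δu = 5.42 - 6.07 = -0.65 points.
Okun's law (growth form): g_Y = g_Y* - β × Δu = 1.48 - 1.9 × (-0.65) = 1.48 + 1.235 = 2.715%.
Real GDP in the next year = 3785 × (1 + 2.715/100) = 3785 × 1.02715 ≈ 3888 billion.

$3,888 billion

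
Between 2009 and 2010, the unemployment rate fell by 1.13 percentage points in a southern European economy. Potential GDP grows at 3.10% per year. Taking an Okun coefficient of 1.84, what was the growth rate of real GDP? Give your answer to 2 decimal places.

5.18%

Growth-rate Okun's law: g_Y = g_Y* - β × Δu.
g_Y = 3.10 - 1.84 × (-1.13) = 3.1 + 2.0792 = 5.1792%, i.e. 5.18% to 2 d.p.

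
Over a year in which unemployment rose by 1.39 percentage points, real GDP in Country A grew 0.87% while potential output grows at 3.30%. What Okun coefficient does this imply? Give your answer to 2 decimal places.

β ≈ 1.75

Growth form: g_Y = g_Y* - β × Δu, so β = (g_Y* - g_Y)/Δu.
β = (3.3 - 0.87)/1.39 = 2.43/1.39 = 1.75.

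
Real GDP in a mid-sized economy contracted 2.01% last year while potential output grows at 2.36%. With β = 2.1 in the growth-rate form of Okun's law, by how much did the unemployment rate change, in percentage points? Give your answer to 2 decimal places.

Growth-rate Okun's law: g_Y = g_Y* - β × Δu, so Δu = (g_Y* - g_Y)/β.
Δu = (2.36 + 2.01)/2.1 = 4.37/2.1 = 2.08 percentage points.

2.08 percentage points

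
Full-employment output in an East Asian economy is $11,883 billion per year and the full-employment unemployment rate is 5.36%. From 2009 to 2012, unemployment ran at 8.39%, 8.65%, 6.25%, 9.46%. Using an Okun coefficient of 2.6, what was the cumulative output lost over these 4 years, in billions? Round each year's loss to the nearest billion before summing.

Year 2009: gap = -2.6 × (8.39 - 5.36) = -7.878%, loss ≈ 11883 × 7.878/100 ≈ 936.
Year 2010: gap = -2.6 × (8.65 - 5.36) = -8.554%, loss ≈ 11883 × 8.554/100 ≈ 1016.
Year 2011: gap = -2.6 × (6.25 - 5.36) = -2.314%, loss ≈ 11883 × 2.314/100 ≈ 275.
Year 2012: gap = -2.6 × (9.46 - 5.36) = -10.66%, loss ≈ 11883 × 10.66/100 ≈ 1267.
Total lost output = 936 + 1016 + 275 + 1267 = 3494 billion.

$3,494 billion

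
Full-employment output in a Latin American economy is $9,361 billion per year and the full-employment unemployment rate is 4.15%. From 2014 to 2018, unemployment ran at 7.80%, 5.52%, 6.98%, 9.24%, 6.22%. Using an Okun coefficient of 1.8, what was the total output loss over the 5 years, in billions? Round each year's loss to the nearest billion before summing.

Year 2014: gap = -1.8 × (7.8 - 4.15) = -6.57%, loss ≈ 9361 × 6.57/100 ≈ 615.
Year 2015: gap = -1.8 × (5.52 - 4.15) = -2.466%, loss ≈ 9361 × 2.466/100 ≈ 231.
Year 2016: gap = -1.8 × (6.98 - 4.15) = -5.094%, loss ≈ 9361 × 5.094/100 ≈ 477.
Year 2017: gap = -1.8 × (9.24 - 4.15) = -9.162%, loss ≈ 9361 × 9.162/100 ≈ 858.
Year 2018: gap = -1.8 × (6.22 - 4.15) = -3.726%, loss ≈ 9361 × 3.726/100 ≈ 349.
Total lost output = 615 + 231 + 477 + 858 + 349 = 2530 billion.

$2,530 billion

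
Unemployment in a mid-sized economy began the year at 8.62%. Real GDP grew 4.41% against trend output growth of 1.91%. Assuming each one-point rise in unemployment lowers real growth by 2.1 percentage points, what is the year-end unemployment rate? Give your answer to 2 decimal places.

Growth-rate Okun's law: g_Y = g_Y* - β × Δu, so Δu = (g_Y* - g_Y)/β.
Δu = (1.91 - 4.41)/2.1 = -2.5/2.1 = -1.19 percentage points.
Year-end unemployment = 8.62 - 1.19 = 7.43%.

7.43%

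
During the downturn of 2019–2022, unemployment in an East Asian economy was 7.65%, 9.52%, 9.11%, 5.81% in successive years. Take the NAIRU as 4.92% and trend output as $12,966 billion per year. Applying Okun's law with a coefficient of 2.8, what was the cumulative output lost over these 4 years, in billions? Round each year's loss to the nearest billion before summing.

$4,505 billion

Year 2019: gap = -2.8 × (7.65 - 4.92) = -7.644%, loss ≈ 12966 × 7.644/100 ≈ 991.
Year 2020: gap = -2.8 × (9.52 - 4.92) = -12.88%, loss ≈ 12966 × 12.88/100 ≈ 1670.
Year 2021: gap = -2.8 × (9.11 - 4.92) = -11.732%, loss ≈ 12966 × 11.732/100 ≈ 1521.
Year 2022: gap = -2.8 × (5.81 - 4.92) = -2.492%, loss ≈ 12966 × 2.492/100 ≈ 323.
Total lost output = 991 + 1670 + 1521 + 323 = 4505 billion.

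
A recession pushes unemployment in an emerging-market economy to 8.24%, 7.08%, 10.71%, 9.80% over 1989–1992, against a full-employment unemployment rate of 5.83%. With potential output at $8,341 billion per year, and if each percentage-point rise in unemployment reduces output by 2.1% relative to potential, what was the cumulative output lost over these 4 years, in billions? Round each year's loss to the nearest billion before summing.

Year 1989: gap = -2.1 × (8.24 - 5.83) = -5.061%, loss ≈ 8341 × 5.061/100 ≈ 422.
Year 1990: gap = -2.1 × (7.08 - 5.83) = -2.625%, loss ≈ 8341 × 2.625/100 ≈ 219.
Year 1991: gap = -2.1 × (10.71 - 5.83) = -10.248%, loss ≈ 8341 × 10.248/100 ≈ 855.
Year 1992: gap = -2.1 × (9.8 - 5.83) = -8.337%, loss ≈ 8341 × 8.337/100 ≈ 695.
Total lost output = 422 + 219 + 855 + 695 = 2191 billion.

$2,191 billion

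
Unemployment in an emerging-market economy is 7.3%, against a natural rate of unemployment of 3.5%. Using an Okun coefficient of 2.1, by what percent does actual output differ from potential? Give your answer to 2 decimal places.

The unemployment gap is 7.3 - 3.5 = 3.8 percentage points.
Okun's law gives an output gap of -2.1 × 3.8 = -7.98%, i.e. 7.98% below potential.

-7.98%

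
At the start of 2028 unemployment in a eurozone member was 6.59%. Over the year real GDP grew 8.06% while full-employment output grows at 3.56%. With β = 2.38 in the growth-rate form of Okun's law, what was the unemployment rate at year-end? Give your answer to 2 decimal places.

4.70%

Growth-rate Okun's law: g_Y = g_Y* - β × Δu, so Δu = (g_Y* - g_Y)/β.
Δu = (3.56 - 8.06)/2.38 = -4.5/2.38 = -1.89 percentage points.
Year-end unemployment = 6.59 - 1.89 = 4.70%.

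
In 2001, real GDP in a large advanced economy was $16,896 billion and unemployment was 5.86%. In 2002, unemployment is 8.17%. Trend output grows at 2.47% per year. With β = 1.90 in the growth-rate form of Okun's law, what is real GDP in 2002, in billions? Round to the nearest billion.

Δu = 8.17 - 5.86 = 2.31 points.
Okun's law (growth form): g_Y = g_Y* - β × Δu = 2.47 - 1.90 × (2.31) = 2.47 - 4.389 = -1.919%.
Real GDP in the next year = 16896 × (1 - 1.919/100) = 16896 × 0.98081 ≈ 16572 billion.

$16,572 billion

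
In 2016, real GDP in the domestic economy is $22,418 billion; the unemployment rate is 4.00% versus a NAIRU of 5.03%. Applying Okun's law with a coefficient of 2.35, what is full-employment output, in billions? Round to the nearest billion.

$21,888 billion

Unemployment gap = 4 - 5.03 = -1.03 points, so output gap = -2.35 × (-1.03) = 2.4205%.
Since Y = Y* × (1 + gap/100), Y* = 22418/1.024205 ≈ 21888 billion.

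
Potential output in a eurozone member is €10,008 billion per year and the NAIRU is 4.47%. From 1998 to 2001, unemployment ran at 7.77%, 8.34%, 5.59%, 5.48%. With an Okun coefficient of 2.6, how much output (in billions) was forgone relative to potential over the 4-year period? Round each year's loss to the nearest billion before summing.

Year 1998: gap = -2.6 × (7.77 - 4.47) = -8.58%, loss ≈ 10008 × 8.58/100 ≈ 859.
Year 1999: gap = -2.6 × (8.34 - 4.47) = -10.062%, loss ≈ 10008 × 10.062/100 ≈ 1007.
Year 2000: gap = -2.6 × (5.59 - 4.47) = -2.912%, loss ≈ 10008 × 2.912/100 ≈ 291.
Year 2001: gap = -2.6 × (5.48 - 4.47) = -2.626%, loss ≈ 10008 × 2.626/100 ≈ 263.
Total lost output = 859 + 1007 + 291 + 263 = 2420 billion.

€2,420 billion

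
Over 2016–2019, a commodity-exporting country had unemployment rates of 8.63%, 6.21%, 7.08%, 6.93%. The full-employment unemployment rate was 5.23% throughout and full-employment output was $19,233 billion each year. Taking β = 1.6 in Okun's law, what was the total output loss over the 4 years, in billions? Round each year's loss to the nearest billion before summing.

$2,440 billion

Year 2016: gap = -1.6 × (8.63 - 5.23) = -5.44%, loss ≈ 19233 × 5.44/100 ≈ 1046.
Year 2017: gap = -1.6 × (6.21 - 5.23) = -1.568%, loss ≈ 19233 × 1.568/100 ≈ 302.
Year 2018: gap = -1.6 × (7.08 - 5.23) = -2.96%, loss ≈ 19233 × 2.96/100 ≈ 569.
Year 2019: gap = -1.6 × (6.93 - 5.23) = -2.72%, loss ≈ 19233 × 2.72/100 ≈ 523.
Total lost output = 1046 + 302 + 569 + 523 = 2440 billion.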